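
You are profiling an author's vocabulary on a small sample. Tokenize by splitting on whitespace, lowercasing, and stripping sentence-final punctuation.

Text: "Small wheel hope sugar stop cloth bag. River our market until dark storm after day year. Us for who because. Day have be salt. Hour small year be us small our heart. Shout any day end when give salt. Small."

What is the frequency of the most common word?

Frequencies: small:4, day:3, our:2, year:2, us:2, be:2, salt:2, wheel:1, hope:1, sugar:1, stop:1, cloth:1, bag:1, river:1, market:1, until:1, dark:1, storm:1, after:1, for:1, … (10 more, each freq 1)
Most common: 'small' with frequency 4.

4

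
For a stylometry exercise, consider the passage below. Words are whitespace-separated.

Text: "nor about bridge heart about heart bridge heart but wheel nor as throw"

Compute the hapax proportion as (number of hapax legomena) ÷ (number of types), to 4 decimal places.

Frequencies: heart:3, nor:2, about:2, bridge:2, but:1, wheel:1, as:1, throw:1
Hapax count = 4; type count = 8.
Ratio = 4 / 8 = 0.5000

0.5000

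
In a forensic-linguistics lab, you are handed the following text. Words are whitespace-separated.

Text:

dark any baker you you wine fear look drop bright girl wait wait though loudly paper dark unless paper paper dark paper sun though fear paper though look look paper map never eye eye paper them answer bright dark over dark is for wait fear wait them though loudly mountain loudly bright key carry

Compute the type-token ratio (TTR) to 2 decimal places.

N = 54 tokens, V = 27 types.
TTR = V / N = 27 / 54 = 0.50

0.50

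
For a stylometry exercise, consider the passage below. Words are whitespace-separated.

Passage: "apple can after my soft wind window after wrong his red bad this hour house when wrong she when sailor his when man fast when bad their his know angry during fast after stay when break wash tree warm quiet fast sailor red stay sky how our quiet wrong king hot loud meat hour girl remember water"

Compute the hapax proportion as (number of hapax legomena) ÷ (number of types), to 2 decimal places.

Frequencies: when:5, after:3, wrong:3, his:3, fast:3, red:2, bad:2, hour:2, sailor:2, stay:2, quiet:2, apple:1, can:1, my:1, soft:1, wind:1, window:1, this:1, house:1, she:1, … (19 more, each freq 1)
Hapax count = 28; type count = 39.
Ratio = 28 / 39 = 0.72

0.72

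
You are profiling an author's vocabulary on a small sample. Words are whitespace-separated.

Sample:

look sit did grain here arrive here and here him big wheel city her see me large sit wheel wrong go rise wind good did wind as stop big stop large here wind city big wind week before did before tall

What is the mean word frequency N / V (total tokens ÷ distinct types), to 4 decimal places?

1.6400

N = 41 tokens, V = 25 types.
Mean frequency = N / V = 41 / 25 = 1.6400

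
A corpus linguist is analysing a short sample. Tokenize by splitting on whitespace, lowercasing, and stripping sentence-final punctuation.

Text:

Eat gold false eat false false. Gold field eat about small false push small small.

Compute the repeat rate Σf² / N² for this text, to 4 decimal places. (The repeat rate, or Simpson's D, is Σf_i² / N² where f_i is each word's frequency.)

Frequencies: false:4, eat:3, small:3, gold:2, field:1, about:1, push:1
Σf² = 41; N² = 225
Repeat rate = 41 / 225 = 0.1822

0.1822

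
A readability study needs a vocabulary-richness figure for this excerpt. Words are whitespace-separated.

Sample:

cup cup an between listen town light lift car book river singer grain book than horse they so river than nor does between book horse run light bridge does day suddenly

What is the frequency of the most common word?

3

Frequencies: book:3, cup:2, between:2, light:2, river:2, than:2, horse:2, does:2, an:1, listen:1, town:1, lift:1, car:1, singer:1, grain:1, they:1, so:1, nor:1, run:1, bridge:1, … (2 more, each freq 1)
Most common: 'book' with frequency 3.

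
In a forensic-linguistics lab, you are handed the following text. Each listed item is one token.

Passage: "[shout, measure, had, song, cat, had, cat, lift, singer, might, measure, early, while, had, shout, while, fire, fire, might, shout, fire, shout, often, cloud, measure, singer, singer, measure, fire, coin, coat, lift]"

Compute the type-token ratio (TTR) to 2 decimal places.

0.47

N = 32 tokens, V = 15 types.
TTR = V / N = 15 / 32 = 0.47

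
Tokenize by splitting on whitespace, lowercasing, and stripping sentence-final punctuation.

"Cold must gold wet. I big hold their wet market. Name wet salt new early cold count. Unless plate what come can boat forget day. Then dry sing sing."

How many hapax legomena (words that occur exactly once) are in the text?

Frequencies: wet:3, cold:2, sing:2, must:1, gold:1, i:1, big:1, hold:1, their:1, market:1, name:1, salt:1, new:1, early:1, count:1, unless:1, plate:1, what:1, come:1, can:1, … (5 more, each freq 1)
Hapax (freq=1): big, boat, can, come, count, day, dry, early, forget, gold, hold, i, market, must, name, new, plate, salt, their, then, unless, what

22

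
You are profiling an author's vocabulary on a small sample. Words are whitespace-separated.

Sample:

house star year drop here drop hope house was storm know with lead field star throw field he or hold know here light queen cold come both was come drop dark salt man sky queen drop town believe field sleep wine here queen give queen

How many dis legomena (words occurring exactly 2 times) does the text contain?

5

Frequencies: drop:4, queen:4, here:3, field:3, house:2, star:2, was:2, know:2, come:2, year:1, hope:1, storm:1, with:1, lead:1, throw:1, he:1, or:1, hold:1, light:1, cold:1, … (10 more, each freq 1)
Words with frequency 2: come, house, know, star, was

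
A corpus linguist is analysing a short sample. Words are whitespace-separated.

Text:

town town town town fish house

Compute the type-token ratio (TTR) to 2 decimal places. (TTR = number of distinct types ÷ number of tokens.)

0.50

N = 6 tokens, V = 3 types.
TTR = V / N = 3 / 6 = 0.50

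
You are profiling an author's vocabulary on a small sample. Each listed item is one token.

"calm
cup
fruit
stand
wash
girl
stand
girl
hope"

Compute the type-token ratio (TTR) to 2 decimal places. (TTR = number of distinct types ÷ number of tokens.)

0.78

N = 9 tokens, V = 7 types.
TTR = V / N = 7 / 9 = 0.78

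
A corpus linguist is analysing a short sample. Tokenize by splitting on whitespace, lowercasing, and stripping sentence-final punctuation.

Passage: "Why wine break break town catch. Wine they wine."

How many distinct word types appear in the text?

Distinct types: {break, catch, they, town, why, wine}
V = 6

6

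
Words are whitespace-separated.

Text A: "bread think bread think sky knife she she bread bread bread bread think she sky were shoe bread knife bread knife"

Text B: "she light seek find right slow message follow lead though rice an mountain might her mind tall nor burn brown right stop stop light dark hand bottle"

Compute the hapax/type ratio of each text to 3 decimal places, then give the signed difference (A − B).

A: hapax=2, V=7, ratio=0.286
B: hapax=21, V=24, ratio=0.875
Difference = 0.286 − 0.875 = -0.589

-0.589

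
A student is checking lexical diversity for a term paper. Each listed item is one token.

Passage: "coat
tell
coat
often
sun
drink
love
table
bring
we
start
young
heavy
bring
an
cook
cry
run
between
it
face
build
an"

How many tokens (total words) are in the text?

23

Tokens: coat, tell, coat, often, sun, drink, love, table, bring, we, start, young, heavy, bring, an, cook, cry, run, between, it, face, build, an
N = 23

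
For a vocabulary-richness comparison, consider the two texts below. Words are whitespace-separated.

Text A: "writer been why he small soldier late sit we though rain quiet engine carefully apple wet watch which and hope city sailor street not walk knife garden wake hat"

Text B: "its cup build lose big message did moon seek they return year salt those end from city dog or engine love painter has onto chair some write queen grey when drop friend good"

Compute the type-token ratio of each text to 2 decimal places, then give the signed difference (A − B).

0.00

TTR(A) = 29/29 = 1.00
TTR(B) = 33/33 = 1.00
Difference = 1.00 − 1.00 = 0.00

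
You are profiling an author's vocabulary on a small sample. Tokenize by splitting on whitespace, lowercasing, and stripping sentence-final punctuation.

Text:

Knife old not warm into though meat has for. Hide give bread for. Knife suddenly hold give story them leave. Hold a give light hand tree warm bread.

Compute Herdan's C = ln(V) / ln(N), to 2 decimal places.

N = 28, V = 21.
ln(V) = 3.044522, ln(N) = 3.332205
C = 3.044522 / 3.332205 = 0.91

0.91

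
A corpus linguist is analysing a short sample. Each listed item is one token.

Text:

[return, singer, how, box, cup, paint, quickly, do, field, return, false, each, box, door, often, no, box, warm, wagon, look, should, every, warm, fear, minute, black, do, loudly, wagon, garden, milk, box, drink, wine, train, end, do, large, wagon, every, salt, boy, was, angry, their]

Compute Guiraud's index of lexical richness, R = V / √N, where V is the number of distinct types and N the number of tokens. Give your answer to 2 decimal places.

N = 45, V = 35.
√N = 6.708204
R = 35 / 6.708204 = 5.22

5.22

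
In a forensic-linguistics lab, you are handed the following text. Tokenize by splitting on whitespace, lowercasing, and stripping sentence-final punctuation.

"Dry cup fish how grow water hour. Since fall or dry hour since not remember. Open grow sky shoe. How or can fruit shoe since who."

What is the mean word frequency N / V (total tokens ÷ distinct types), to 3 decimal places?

N = 26 tokens, V = 18 types.
Mean frequency = N / V = 26 / 18 = 1.444

1.444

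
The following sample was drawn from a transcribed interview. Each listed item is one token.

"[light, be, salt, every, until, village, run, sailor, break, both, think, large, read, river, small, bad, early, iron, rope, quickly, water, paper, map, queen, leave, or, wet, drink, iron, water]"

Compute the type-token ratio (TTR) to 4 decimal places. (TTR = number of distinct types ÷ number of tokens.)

N = 30 tokens, V = 28 types.
TTR = V / N = 28 / 30 = 0.9333

0.9333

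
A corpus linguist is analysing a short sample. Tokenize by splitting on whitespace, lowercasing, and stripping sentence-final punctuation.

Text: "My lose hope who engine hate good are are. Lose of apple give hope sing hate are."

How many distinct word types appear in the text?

Distinct types: {apple, are, engine, give, good, hate, hope, lose, my, of, sing, who}
V = 12

12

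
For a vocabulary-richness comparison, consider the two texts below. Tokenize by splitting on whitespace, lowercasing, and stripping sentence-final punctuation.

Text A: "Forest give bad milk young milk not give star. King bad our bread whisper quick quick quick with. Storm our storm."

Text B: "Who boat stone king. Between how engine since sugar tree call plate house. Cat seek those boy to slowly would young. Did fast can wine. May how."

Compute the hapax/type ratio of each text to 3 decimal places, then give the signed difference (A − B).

-0.391

A: hapax=8, V=14, ratio=0.571
B: hapax=25, V=26, ratio=0.962
Difference = 0.571 − 0.962 = -0.391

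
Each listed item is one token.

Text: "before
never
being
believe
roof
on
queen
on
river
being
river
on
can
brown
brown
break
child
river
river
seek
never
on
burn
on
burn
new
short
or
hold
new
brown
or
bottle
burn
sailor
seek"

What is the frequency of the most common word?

5

Frequencies: on:5, river:4, brown:3, burn:3, never:2, being:2, seek:2, new:2, or:2, before:1, believe:1, roof:1, queen:1, can:1, break:1, child:1, short:1, hold:1, bottle:1, sailor:1
Most common: 'on' with frequency 5.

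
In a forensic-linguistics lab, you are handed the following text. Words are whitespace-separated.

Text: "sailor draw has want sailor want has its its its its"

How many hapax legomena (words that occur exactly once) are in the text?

Frequencies: its:4, sailor:2, has:2, want:2, draw:1
Hapax (freq=1): draw

1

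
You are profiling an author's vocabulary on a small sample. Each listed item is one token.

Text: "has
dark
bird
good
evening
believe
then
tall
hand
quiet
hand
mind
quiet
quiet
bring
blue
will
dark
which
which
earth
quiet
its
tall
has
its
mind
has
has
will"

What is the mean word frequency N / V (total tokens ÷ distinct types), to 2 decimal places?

N = 30 tokens, V = 17 types.
Mean frequency = N / V = 30 / 17 = 1.76

1.76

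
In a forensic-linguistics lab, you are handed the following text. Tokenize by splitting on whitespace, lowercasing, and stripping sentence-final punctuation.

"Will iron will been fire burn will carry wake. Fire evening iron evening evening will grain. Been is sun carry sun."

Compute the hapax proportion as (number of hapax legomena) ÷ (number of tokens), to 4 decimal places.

Frequencies: will:4, evening:3, iron:2, been:2, fire:2, carry:2, sun:2, burn:1, wake:1, grain:1, is:1
Hapax count = 4; token count = 21.
Ratio = 4 / 21 = 0.1905

0.1905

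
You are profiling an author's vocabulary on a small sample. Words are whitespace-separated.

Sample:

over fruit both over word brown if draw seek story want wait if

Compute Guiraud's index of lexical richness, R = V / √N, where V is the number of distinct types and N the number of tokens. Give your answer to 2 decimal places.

N = 13, V = 11.
√N = 3.605551
R = 11 / 3.605551 = 3.05

3.05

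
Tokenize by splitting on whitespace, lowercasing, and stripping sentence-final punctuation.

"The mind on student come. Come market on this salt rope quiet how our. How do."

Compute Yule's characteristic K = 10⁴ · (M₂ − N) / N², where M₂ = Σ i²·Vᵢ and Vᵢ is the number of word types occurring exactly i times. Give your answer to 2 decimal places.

Frequencies: on:2, come:2, how:2, the:1, mind:1, student:1, market:1, this:1, salt:1, rope:1, quiet:1, our:1, do:1
N = 16. Frequency spectrum: V_1=10, V_2=3
M₂ = 1²·10 + 2²·3 = 22
K = 10000 × (22 − 16) / 16² = 234.38

234.38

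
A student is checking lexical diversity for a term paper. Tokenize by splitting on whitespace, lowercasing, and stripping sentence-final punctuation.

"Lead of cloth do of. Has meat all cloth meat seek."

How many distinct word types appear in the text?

Distinct types: {all, cloth, do, has, lead, meat, of, seek}
V = 8

8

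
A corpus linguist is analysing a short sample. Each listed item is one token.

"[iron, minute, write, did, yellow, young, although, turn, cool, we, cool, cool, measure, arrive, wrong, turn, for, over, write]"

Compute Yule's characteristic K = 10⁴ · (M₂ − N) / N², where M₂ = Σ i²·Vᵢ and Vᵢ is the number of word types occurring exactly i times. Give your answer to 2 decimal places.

Frequencies: cool:3, write:2, turn:2, iron:1, minute:1, did:1, yellow:1, young:1, although:1, we:1, measure:1, arrive:1, wrong:1, for:1, over:1
N = 19. Frequency spectrum: V_1=12, V_2=2, V_3=1
M₂ = 1²·12 + 2²·2 + 3²·1 = 29
K = 10000 × (29 − 19) / 19² = 277.01

277.01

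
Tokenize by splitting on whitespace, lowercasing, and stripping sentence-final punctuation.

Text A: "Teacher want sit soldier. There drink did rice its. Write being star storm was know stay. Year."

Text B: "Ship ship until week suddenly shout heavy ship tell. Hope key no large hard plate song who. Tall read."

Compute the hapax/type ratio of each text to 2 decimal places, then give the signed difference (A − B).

0.06

A: hapax=17, V=17, ratio=1.00
B: hapax=16, V=17, ratio=0.94
Difference = 1.00 − 0.94 = 0.06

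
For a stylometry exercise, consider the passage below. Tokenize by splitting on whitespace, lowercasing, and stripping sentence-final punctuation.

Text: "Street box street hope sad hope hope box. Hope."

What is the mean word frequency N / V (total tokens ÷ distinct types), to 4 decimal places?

2.2500

N = 9 tokens, V = 4 types.
Mean frequency = N / V = 9 / 4 = 2.2500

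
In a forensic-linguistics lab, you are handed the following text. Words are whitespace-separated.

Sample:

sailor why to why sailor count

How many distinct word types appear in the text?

Distinct types: {count, sailor, to, why}
V = 4

4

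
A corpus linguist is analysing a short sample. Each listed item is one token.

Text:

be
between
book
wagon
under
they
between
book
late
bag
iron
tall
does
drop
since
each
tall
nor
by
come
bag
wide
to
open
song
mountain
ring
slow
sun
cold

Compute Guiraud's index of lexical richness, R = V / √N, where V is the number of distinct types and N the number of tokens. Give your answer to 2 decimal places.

4.75

N = 30, V = 26.
√N = 5.477226
R = 26 / 5.477226 = 4.75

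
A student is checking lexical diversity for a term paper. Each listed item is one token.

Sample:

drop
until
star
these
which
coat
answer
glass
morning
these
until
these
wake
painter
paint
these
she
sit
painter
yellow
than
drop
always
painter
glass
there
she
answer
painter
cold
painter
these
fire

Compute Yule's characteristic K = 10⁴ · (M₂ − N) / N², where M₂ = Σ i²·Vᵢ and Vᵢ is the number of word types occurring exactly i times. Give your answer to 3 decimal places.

459.137

Frequencies: these:5, painter:5, drop:2, until:2, answer:2, glass:2, she:2, star:1, which:1, coat:1, morning:1, wake:1, paint:1, sit:1, yellow:1, than:1, always:1, there:1, cold:1, fire:1
N = 33. Frequency spectrum: V_1=13, V_2=5, V_5=2
M₂ = 1²·13 + 2²·5 + 5²·2 = 83
K = 10000 × (83 − 33) / 33² = 459.137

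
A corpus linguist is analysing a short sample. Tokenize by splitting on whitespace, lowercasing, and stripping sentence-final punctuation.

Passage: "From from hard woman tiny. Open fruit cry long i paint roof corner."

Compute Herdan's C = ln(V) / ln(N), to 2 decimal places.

0.97

N = 13, V = 12.
ln(V) = 2.484907, ln(N) = 2.564949
C = 2.484907 / 2.564949 = 0.97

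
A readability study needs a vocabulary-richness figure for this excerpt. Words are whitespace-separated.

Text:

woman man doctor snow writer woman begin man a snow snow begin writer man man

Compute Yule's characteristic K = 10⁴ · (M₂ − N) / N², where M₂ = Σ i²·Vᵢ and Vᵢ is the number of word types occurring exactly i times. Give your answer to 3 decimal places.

1066.667

Frequencies: man:4, snow:3, woman:2, writer:2, begin:2, doctor:1, a:1
N = 15. Frequency spectrum: V_1=2, V_2=3, V_3=1, V_4=1
M₂ = 1²·2 + 2²·3 + 3²·1 + 4²·1 = 39
K = 10000 × (39 − 15) / 15² = 1066.667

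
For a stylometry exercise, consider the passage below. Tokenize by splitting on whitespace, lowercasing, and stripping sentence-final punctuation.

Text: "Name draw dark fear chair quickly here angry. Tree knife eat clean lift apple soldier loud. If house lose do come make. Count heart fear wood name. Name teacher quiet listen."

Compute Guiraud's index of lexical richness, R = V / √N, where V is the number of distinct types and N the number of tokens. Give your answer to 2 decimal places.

N = 31, V = 28.
√N = 5.567764
R = 28 / 5.567764 = 5.03

5.03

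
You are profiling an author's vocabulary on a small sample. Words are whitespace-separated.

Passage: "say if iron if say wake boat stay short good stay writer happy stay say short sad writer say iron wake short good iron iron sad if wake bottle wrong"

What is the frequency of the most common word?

Frequencies: say:4, iron:4, if:3, wake:3, stay:3, short:3, good:2, writer:2, sad:2, boat:1, happy:1, bottle:1, wrong:1
Most common: 'say' with frequency 4.

4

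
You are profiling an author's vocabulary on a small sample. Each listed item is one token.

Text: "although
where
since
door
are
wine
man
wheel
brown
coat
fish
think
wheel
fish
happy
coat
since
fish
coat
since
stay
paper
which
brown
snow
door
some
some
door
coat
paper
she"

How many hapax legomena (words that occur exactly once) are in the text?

11

Frequencies: coat:4, since:3, door:3, fish:3, wheel:2, brown:2, paper:2, some:2, although:1, where:1, are:1, wine:1, man:1, think:1, happy:1, stay:1, which:1, snow:1, she:1
Hapax (freq=1): although, are, happy, man, she, snow, stay, think, where, which, wine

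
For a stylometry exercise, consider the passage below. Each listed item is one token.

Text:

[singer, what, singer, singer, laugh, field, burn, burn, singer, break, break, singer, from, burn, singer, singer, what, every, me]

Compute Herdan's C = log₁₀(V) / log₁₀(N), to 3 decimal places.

N = 19, V = 9.
log₁₀(V) = 0.954243, log₁₀(N) = 1.278754
C = 0.954243 / 1.278754 = 0.746

0.746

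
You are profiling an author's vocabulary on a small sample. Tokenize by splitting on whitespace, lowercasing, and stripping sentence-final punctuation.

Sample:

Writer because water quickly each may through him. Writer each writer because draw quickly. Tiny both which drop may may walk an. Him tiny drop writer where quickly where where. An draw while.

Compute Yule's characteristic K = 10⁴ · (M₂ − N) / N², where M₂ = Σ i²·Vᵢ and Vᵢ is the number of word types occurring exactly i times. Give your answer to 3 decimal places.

Frequencies: writer:4, quickly:3, may:3, where:3, because:2, each:2, him:2, draw:2, tiny:2, drop:2, an:2, water:1, through:1, both:1, which:1, walk:1, while:1
N = 33. Frequency spectrum: V_1=6, V_2=7, V_3=3, V_4=1
M₂ = 1²·6 + 2²·7 + 3²·3 + 4²·1 = 77
K = 10000 × (77 − 33) / 33² = 404.040

404.040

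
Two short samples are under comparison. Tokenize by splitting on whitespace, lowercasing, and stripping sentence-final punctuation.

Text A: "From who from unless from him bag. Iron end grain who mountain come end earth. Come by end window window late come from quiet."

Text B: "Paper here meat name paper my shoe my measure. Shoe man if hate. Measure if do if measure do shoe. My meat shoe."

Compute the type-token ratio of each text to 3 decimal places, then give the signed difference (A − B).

TTR(A) = 15/24 = 0.625
TTR(B) = 11/23 = 0.478
Difference = 0.625 − 0.478 = 0.147

0.147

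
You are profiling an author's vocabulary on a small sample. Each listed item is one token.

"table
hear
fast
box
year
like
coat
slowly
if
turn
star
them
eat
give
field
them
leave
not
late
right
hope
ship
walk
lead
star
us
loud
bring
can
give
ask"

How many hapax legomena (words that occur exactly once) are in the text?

Frequencies: star:2, them:2, give:2, table:1, hear:1, fast:1, box:1, year:1, like:1, coat:1, slowly:1, if:1, turn:1, eat:1, field:1, leave:1, not:1, late:1, right:1, hope:1, … (8 more, each freq 1)
Hapax (freq=1): ask, box, bring, can, coat, eat, fast, field, hear, hope, if, late, lead, leave, like, loud, not, right, ship, slowly, table, turn, us, walk, year

25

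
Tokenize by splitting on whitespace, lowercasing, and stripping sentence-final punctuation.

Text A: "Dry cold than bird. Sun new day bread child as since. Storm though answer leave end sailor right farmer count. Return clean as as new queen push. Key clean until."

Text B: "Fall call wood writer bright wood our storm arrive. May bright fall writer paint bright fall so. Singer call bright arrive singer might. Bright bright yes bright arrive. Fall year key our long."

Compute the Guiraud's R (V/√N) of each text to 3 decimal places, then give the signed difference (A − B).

1.788

A: V=26, N=30, R=4.747
B: V=17, N=33, R=2.959
Difference = 4.747 − 2.959 = 1.788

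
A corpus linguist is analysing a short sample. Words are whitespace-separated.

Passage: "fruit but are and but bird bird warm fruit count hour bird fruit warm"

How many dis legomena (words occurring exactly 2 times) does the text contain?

2

Frequencies: fruit:3, bird:3, but:2, warm:2, are:1, and:1, count:1, hour:1
Words with frequency 2: but, warm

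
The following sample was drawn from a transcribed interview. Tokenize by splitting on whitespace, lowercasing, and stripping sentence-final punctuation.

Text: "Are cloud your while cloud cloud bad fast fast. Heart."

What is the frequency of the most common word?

Frequencies: cloud:3, fast:2, are:1, your:1, while:1, bad:1, heart:1
Most common: 'cloud' with frequency 3.

3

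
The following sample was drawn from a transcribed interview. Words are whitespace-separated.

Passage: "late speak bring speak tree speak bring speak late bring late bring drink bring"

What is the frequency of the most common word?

Frequencies: bring:5, speak:4, late:3, tree:1, drink:1
Most common: 'bring' with frequency 5.

5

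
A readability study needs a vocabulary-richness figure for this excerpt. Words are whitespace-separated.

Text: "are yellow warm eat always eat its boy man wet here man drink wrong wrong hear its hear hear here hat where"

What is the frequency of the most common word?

Frequencies: hear:3, eat:2, its:2, man:2, here:2, wrong:2, are:1, yellow:1, warm:1, always:1, boy:1, wet:1, drink:1, hat:1, where:1
Most common: 'hear' with frequency 3.

3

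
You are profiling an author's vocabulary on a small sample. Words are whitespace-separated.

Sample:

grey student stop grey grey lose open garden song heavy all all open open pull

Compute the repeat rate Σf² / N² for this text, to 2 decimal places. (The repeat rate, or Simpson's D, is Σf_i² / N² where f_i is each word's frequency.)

0.13

Frequencies: grey:3, open:3, all:2, student:1, stop:1, lose:1, garden:1, song:1, heavy:1, pull:1
Σf² = 29; N² = 225
Repeat rate = 29 / 225 = 0.13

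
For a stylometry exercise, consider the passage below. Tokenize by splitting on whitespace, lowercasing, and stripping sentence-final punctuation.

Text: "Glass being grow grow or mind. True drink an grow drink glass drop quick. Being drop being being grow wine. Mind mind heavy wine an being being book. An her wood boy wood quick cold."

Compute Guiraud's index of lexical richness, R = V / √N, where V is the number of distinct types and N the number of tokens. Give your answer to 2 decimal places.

2.87

N = 35, V = 17.
√N = 5.916080
R = 17 / 5.916080 = 2.87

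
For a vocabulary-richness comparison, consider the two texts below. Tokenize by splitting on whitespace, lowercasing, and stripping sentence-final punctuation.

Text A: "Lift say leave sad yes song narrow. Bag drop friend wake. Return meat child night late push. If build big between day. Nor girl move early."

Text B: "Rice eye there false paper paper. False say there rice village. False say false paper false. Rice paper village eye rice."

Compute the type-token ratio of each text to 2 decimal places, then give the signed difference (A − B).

0.67

TTR(A) = 26/26 = 1.00
TTR(B) = 7/21 = 0.33
Difference = 1.00 − 0.33 = 0.67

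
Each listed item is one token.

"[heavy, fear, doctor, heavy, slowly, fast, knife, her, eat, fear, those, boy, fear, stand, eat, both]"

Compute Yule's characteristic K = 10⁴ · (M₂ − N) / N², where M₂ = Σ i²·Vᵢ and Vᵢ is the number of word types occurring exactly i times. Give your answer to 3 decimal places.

Frequencies: fear:3, heavy:2, eat:2, doctor:1, slowly:1, fast:1, knife:1, her:1, those:1, boy:1, stand:1, both:1
N = 16. Frequency spectrum: V_1=9, V_2=2, V_3=1
M₂ = 1²·9 + 2²·2 + 3²·1 = 26
K = 10000 × (26 − 16) / 16² = 390.625

390.625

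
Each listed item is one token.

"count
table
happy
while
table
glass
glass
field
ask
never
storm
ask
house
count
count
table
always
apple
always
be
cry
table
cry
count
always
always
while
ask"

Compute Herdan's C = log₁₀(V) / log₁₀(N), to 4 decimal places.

N = 28, V = 14.
log₁₀(V) = 1.146128, log₁₀(N) = 1.447158
C = 1.146128 / 1.447158 = 0.7920

0.7920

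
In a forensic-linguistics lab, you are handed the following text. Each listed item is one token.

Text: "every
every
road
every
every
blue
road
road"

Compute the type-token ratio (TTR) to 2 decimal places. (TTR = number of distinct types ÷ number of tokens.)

N = 8 tokens, V = 3 types.
TTR = V / N = 3 / 8 = 0.38

0.38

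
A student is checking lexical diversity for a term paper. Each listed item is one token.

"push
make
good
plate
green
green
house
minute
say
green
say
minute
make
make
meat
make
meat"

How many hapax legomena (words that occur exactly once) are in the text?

Frequencies: make:4, green:3, minute:2, say:2, meat:2, push:1, good:1, plate:1, house:1
Hapax (freq=1): good, house, plate, push

4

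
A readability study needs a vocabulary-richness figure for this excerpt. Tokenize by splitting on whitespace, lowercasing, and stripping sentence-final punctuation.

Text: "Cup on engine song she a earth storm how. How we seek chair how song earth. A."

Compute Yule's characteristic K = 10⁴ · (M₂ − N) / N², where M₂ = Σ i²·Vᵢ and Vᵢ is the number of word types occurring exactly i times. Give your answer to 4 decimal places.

415.2249

Frequencies: how:3, song:2, a:2, earth:2, cup:1, on:1, engine:1, she:1, storm:1, we:1, seek:1, chair:1
N = 17. Frequency spectrum: V_1=8, V_2=3, V_3=1
M₂ = 1²·8 + 2²·3 + 3²·1 = 29
K = 10000 × (29 − 17) / 17² = 415.2249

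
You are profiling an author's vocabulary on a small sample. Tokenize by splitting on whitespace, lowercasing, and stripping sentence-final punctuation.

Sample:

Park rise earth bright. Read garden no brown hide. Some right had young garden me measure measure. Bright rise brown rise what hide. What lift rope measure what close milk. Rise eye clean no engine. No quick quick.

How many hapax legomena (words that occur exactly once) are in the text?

15

Frequencies: rise:4, no:3, measure:3, what:3, bright:2, garden:2, brown:2, hide:2, quick:2, park:1, earth:1, read:1, some:1, right:1, had:1, young:1, me:1, lift:1, rope:1, close:1, … (4 more, each freq 1)
Hapax (freq=1): clean, close, earth, engine, eye, had, lift, me, milk, park, read, right, rope, some, young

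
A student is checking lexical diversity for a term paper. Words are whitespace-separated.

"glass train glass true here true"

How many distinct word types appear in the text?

Distinct types: {glass, here, train, true}
V = 4

4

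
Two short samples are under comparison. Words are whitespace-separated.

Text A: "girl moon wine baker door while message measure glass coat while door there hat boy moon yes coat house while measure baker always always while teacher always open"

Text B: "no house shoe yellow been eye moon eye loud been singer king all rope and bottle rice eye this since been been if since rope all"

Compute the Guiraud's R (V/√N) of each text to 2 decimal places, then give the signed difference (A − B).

-0.13

A: V=18, N=28, R=3.40
B: V=18, N=26, R=3.53
Difference = 3.40 − 3.53 = -0.13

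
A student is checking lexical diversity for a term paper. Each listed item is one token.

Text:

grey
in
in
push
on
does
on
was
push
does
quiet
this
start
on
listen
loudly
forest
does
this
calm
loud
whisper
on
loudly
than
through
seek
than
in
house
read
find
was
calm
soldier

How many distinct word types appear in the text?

22

Distinct types: {calm, does, find, forest, grey, house, in, listen, loud, loudly, on, push, quiet, read, seek, soldier, start, than, this, through, was, whisper}
V = 22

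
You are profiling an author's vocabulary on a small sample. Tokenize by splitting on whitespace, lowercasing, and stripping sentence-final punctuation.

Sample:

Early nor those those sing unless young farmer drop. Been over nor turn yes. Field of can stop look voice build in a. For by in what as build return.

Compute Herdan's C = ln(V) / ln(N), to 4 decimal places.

0.9579

N = 30, V = 26.
ln(V) = 3.258097, ln(N) = 3.401197
C = 3.258097 / 3.401197 = 0.9579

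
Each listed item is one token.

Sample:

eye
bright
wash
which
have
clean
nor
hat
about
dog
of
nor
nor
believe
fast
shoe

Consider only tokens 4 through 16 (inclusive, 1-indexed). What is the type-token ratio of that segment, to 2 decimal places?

0.85

Segment tokens 4–16: which, have, clean, nor, hat, about, dog, of, nor, nor, believe, fast, shoe
Segment N = 13, segment V = 11.
TTR = 11 / 13 = 0.85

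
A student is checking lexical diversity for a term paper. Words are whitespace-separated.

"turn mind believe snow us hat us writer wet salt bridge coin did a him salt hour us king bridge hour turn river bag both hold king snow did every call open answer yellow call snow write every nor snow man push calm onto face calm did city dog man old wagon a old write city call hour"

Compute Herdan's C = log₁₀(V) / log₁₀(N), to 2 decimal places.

0.88

N = 58, V = 36.
log₁₀(V) = 1.556303, log₁₀(N) = 1.763428
C = 1.556303 / 1.763428 = 0.88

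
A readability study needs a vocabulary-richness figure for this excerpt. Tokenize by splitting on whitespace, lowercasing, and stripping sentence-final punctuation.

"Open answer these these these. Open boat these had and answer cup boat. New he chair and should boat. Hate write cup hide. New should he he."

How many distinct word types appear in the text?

14

Distinct types: {and, answer, boat, chair, cup, had, hate, he, hide, new, open, should, these, write}
V = 14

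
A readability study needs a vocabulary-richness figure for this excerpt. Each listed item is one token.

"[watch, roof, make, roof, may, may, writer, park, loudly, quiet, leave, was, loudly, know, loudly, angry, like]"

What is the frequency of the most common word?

Frequencies: loudly:3, roof:2, may:2, watch:1, make:1, writer:1, park:1, quiet:1, leave:1, was:1, know:1, angry:1, like:1
Most common: 'loudly' with frequency 3.

3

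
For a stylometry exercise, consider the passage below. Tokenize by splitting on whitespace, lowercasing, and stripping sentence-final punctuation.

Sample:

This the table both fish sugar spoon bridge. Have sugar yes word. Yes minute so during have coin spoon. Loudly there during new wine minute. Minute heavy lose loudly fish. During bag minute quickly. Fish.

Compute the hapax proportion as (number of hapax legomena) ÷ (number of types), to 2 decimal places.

Frequencies: minute:4, fish:3, during:3, sugar:2, spoon:2, have:2, yes:2, loudly:2, this:1, the:1, table:1, both:1, bridge:1, word:1, so:1, coin:1, there:1, new:1, wine:1, heavy:1, … (3 more, each freq 1)
Hapax count = 15; type count = 23.
Ratio = 15 / 23 = 0.65

0.65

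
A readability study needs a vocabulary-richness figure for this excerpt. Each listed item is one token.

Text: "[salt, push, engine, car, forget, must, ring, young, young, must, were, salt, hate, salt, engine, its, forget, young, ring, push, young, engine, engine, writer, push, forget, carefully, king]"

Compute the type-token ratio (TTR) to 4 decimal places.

N = 28 tokens, V = 14 types.
TTR = V / N = 14 / 28 = 0.5000

0.5000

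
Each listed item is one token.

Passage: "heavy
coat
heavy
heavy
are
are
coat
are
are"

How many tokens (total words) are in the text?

Tokens: heavy, coat, heavy, heavy, are, are, coat, are, are
N = 9

9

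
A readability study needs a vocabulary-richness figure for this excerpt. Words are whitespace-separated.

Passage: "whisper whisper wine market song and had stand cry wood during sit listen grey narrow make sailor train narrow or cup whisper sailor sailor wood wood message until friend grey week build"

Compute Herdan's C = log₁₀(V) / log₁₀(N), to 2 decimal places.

0.92

N = 32, V = 24.
log₁₀(V) = 1.380211, log₁₀(N) = 1.505150
C = 1.380211 / 1.505150 = 0.92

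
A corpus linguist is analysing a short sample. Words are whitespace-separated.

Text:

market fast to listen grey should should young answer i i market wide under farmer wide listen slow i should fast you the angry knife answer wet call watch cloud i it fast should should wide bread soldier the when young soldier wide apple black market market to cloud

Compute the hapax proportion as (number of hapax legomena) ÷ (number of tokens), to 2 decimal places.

Frequencies: should:5, market:4, i:4, wide:4, fast:3, to:2, listen:2, young:2, answer:2, the:2, cloud:2, soldier:2, grey:1, under:1, farmer:1, slow:1, you:1, angry:1, knife:1, wet:1, … (7 more, each freq 1)
Hapax count = 15; token count = 49.
Ratio = 15 / 49 = 0.31

0.31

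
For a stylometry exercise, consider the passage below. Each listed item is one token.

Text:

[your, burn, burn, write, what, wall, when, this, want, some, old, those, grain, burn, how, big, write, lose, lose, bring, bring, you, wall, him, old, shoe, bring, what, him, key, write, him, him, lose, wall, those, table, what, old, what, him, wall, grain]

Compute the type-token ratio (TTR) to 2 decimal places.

0.49

N = 43 tokens, V = 21 types.
TTR = V / N = 21 / 43 = 0.49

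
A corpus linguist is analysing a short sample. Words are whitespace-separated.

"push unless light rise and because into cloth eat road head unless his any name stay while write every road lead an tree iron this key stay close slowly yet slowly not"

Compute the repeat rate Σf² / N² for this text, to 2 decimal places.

Frequencies: unless:2, road:2, stay:2, slowly:2, push:1, light:1, rise:1, and:1, because:1, into:1, cloth:1, eat:1, head:1, his:1, any:1, name:1, while:1, write:1, every:1, lead:1, … (8 more, each freq 1)
Σf² = 40; N² = 1024
Repeat rate = 40 / 1024 = 0.04

0.04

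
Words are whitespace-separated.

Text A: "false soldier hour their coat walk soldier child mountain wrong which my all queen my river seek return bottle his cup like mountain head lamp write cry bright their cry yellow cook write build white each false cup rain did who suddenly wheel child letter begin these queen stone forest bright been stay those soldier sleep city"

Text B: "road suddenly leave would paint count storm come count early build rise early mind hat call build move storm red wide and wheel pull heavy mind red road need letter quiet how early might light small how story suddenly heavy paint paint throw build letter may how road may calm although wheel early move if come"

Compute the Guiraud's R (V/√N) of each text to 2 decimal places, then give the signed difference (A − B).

1.42

A: V=45, N=57, R=5.96
B: V=34, N=56, R=4.54
Difference = 5.96 − 4.54 = 1.42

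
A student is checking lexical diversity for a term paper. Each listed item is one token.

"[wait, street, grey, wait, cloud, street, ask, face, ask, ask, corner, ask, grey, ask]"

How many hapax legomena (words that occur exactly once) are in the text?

3

Frequencies: ask:5, wait:2, street:2, grey:2, cloud:1, face:1, corner:1
Hapax (freq=1): cloud, corner, face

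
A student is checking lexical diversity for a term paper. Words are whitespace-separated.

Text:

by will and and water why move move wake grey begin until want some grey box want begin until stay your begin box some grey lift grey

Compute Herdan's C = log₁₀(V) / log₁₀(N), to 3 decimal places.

N = 27, V = 16.
log₁₀(V) = 1.204120, log₁₀(N) = 1.431364
C = 1.204120 / 1.431364 = 0.841

0.841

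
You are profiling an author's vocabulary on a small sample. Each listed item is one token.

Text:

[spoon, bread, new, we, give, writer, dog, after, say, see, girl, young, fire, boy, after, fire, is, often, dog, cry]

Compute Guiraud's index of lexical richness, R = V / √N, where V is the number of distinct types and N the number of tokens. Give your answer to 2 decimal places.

N = 20, V = 17.
√N = 4.472136
R = 17 / 4.472136 = 3.80

3.80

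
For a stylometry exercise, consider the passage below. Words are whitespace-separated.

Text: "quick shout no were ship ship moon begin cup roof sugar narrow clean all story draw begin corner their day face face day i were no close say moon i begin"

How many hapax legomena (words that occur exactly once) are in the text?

14

Frequencies: begin:3, no:2, were:2, ship:2, moon:2, day:2, face:2, i:2, quick:1, shout:1, cup:1, roof:1, sugar:1, narrow:1, clean:1, all:1, story:1, draw:1, corner:1, their:1, … (2 more, each freq 1)
Hapax (freq=1): all, clean, close, corner, cup, draw, narrow, quick, roof, say, shout, story, sugar, their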